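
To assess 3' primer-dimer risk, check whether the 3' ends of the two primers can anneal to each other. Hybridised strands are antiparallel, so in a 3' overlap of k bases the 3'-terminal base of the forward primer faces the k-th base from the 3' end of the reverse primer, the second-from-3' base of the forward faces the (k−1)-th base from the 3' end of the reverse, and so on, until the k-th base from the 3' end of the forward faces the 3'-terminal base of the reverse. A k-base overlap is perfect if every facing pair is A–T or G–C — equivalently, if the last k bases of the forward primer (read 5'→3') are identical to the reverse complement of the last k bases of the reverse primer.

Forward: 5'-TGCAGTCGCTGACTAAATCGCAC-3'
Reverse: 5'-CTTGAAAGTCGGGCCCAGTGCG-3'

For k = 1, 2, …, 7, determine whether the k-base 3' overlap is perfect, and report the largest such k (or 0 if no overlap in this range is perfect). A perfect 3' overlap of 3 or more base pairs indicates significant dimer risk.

Longest perfect overlap: 5 complementary base pairs; significant dimer risk (threshold 3).

Last 7 bases (5'→3') — forward …ATCGCAC, reverse …CAGTGCG.
Reverse complement of the reverse primer's last 7 bases: CGCACTG; its first k bases are the reverse complement of the reverse primer's last k bases, so a perfect k-base overlap needs the forward primer's last k bases to equal them.
Comparing (forward last k vs required): k=1: C vs C ✓; k=2: AC vs CG ✗; k=3: CAC vs CGC ✗; k=4: GCAC vs CGCA ✗; k=5: CGCAC vs CGCAC ✓; k=6: TCGCAC vs CGCACT ✗; k=7: ATCGCAC vs CGCACTG ✗.
Perfect overlaps at k = 1, 5; the largest is 5.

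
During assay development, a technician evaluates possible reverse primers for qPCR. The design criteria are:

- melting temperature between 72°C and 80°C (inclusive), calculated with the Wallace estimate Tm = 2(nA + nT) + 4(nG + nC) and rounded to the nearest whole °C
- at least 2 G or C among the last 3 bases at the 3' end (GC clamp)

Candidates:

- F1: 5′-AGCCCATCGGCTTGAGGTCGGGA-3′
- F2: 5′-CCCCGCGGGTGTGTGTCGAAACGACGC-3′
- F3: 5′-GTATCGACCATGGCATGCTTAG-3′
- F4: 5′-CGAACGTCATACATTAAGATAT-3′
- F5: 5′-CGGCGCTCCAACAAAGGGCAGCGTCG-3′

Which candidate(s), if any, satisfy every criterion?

F1 only.

F1 (23 nt, A=4 T=4 G=9 C=6): Tm = 2·8 + 4·15 = 76°C ✓; 3' end GGA has 2 G/C ✓ — passes.
F2 (27 nt, A=4 T=4 G=10 C=9): Tm = 2·8 + 4·19 = 92°C, outside 72–80°C ✗; 3' end CGC has 3 G/C ✓ — fails.
F3 (22 nt, A=5 T=6 G=6 C=5): Tm = 2·11 + 4·11 = 66°C, outside 72–80°C ✗; 3' end TAG has 1 G/C, need ≥2 ✗ — fails.
F4 (22 nt, A=9 T=6 G=3 C=4): Tm = 2·15 + 4·7 = 58°C, outside 72–80°C ✗; 3' end TAT has 0 G/C, need ≥2 ✗ — fails.
F5 (26 nt, A=6 T=2 G=9 C=9): Tm = 2·8 + 4·18 = 88°C, outside 72–80°C ✗; 3' end TCG has 2 G/C ✓ — fails.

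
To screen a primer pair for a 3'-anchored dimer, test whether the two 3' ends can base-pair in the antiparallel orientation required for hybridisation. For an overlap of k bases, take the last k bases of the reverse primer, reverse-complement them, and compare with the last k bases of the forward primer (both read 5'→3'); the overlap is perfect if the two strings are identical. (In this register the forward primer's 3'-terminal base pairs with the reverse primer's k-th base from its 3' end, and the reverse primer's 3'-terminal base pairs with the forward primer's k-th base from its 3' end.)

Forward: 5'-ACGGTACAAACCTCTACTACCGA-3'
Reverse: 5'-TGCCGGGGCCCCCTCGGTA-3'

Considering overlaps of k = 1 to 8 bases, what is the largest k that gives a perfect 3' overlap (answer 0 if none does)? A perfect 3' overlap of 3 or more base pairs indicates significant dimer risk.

Last 8 bases (5'→3') — forward …ACTACCGA, reverse …CCTCGGTA.
Reverse complement of the reverse primer's last 8 bases: TACCGAGG; its first k bases are the reverse complement of the reverse primer's last k bases, so a perfect k-base overlap needs the forward primer's last k bases to equal them.
Comparing (forward last k vs required): k=1: A vs T ✗; k=2: GA vs TA ✗; k=3: CGA vs TAC ✗; k=4: CCGA vs TACC ✗; k=5: ACCGA vs TACCG ✗; k=6: TACCGA vs TACCGA ✓; k=7: CTACCGA vs TACCGAG ✗; k=8: ACTACCGA vs TACCGAGG ✗.
Only k = 6 is perfect, so the longest perfect 3' overlap is 6.

Longest perfect overlap: 6 complementary base pairs; significant dimer risk (threshold 3).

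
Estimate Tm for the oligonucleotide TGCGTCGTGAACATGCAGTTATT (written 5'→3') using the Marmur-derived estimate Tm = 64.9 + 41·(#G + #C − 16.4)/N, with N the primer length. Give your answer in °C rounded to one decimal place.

Base counts: A=5, T=8, G=6, C=4; G+C = 10, N = 23.
Tm = 64.9 + 41·(10 − 16.4)/23 = 64.9 + -262.40/23 = 53.5°C.

53.5°C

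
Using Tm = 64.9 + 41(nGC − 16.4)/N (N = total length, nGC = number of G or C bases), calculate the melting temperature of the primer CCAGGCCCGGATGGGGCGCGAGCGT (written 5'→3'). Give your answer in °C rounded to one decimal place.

Base counts: A=3, T=2, G=12, C=8; G+C = 20, N = 25.
Tm = 64.9 + 41·(20 − 16.4)/25 = 64.9 + 147.60/25 = 70.8°C.

70.8°C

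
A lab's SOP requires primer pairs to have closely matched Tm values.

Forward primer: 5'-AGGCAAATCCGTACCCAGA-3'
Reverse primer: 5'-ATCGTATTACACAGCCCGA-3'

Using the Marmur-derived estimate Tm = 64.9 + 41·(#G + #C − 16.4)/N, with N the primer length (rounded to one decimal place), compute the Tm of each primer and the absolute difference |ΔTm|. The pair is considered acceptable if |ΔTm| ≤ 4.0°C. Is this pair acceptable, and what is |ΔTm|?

Forward: G+C = 10, N = 19 → Tm = 64.9 + 41·(10 − 16.4)/19 = 51.1°C.
Reverse: G+C = 9, N = 19 → Tm = 64.9 + 41·(9 − 16.4)/19 = 48.9°C.
|ΔTm| = |51.1 − 48.9| = 2.2°C, ≤ 4.0°C.

|ΔTm| = 2.2°C; the pair is acceptable.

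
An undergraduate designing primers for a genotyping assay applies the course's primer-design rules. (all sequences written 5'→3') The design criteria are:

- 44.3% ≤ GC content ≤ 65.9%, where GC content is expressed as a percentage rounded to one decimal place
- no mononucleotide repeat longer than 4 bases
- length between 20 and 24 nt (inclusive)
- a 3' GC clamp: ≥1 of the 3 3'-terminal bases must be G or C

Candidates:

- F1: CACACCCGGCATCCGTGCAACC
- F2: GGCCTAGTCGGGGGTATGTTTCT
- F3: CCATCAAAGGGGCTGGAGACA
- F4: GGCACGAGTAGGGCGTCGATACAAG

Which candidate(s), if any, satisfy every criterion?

F3 only.

F1 (22 nt, A=5 T=2 G=4 C=11): GC 15/22 = 68.2%, outside 44.3–65.9% ✗; longest run = 3 ✓; length 22 ✓; 3' end ACC has 2 G/C ✓ — fails.
F2 (23 nt, A=2 T=8 G=9 C=4): GC 13/23 = 56.5% ✓; longest run = 5, exceeds 4 ✗; length 23 ✓; 3' end TCT has 1 G/C ✓ — fails.
F3 (21 nt, A=7 T=2 G=7 C=5): GC 12/21 = 57.1% ✓; longest run = 4 ✓; length 21 ✓; 3' end ACA has 1 G/C ✓ — passes.
F4 (25 nt, A=7 T=3 G=10 C=5): GC 15/25 = 60.0% ✓; longest run = 3 ✓; length 25, outside 20–24 ✗; 3' end AAG has 1 G/C ✓ — fails.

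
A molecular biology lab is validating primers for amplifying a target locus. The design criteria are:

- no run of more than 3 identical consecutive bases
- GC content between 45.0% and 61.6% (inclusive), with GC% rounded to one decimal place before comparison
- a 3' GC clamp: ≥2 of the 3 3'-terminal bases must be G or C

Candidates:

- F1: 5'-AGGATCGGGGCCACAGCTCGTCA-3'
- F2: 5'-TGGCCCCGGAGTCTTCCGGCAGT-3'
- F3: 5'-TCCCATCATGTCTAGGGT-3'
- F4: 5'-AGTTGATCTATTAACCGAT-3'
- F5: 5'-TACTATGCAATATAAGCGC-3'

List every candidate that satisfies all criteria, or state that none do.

F3 only.

F1 (23 nt, A=5 T=3 G=8 C=7): longest run = 4, exceeds 3 ✗; GC 15/23 = 65.2%, outside 45.0–61.6% ✗; 3' end TCA has 1 G/C, need ≥2 ✗ — fails.
F2 (23 nt, A=2 T=5 G=8 C=8): longest run = 4, exceeds 3 ✗; GC 16/23 = 69.6%, outside 45.0–61.6% ✗; 3' end AGT has 1 G/C, need ≥2 ✗ — fails.
F3 (18 nt, A=3 T=6 G=4 C=5): longest run = 3 ✓; GC 9/18 = 50.0% ✓; 3' end GGT has 2 G/C ✓ — passes.
F4 (19 nt, A=6 T=7 G=3 C=3): longest run = 2 ✓; GC 6/19 = 31.6%, outside 45.0–61.6% ✗; 3' end GAT has 1 G/C, need ≥2 ✗ — fails.
F5 (19 nt, A=7 T=5 G=3 C=4): longest run = 2 ✓; GC 7/19 = 36.8%, outside 45.0–61.6% ✗; 3' end CGC has 3 G/C ✓ — fails.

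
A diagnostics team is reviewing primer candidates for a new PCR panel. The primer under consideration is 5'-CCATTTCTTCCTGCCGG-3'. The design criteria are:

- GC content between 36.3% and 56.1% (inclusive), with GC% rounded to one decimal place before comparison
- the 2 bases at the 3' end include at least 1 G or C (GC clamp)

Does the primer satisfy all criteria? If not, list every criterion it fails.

Base counts: A=1, T=6, G=3, C=7 (length 17).
GC content: GC 10/17 = 58.8%, outside 36.3–56.1% ✗
GC clamp: 3' end GG has 2 G/C ✓

Fails: GC content.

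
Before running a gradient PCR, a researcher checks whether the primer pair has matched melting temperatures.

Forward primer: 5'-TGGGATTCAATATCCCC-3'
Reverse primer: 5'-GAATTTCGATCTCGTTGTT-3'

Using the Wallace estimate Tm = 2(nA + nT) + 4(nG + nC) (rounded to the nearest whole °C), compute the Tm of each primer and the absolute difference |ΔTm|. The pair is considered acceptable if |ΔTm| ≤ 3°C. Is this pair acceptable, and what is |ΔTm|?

|ΔTm| = 2°C; the pair is acceptable.

Forward: A=4 T=5 G=3 C=5 → Tm = 2·9 + 4·8 = 50°C.
Reverse: A=3 T=9 G=4 C=3 → Tm = 2·12 + 4·7 = 52°C.
|ΔTm| = |50 − 52| = 2°C, ≤ 3°C.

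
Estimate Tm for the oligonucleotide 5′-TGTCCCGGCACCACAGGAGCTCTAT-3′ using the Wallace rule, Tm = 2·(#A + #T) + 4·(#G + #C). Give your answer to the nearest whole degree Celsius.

Base counts: A=5, T=5, G=6, C=9 (length 25).
Tm = 2·(5+5) + 4·(6+9) = 2·10 + 4·15 = 20 + 60 = 80°C.

80°C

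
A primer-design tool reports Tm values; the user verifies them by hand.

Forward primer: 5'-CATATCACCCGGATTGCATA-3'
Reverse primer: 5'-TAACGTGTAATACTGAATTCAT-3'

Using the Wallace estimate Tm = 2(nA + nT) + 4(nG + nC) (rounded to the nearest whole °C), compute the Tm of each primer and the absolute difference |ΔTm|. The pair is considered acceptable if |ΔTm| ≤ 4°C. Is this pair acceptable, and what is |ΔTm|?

|ΔTm| = 2°C; the pair is acceptable.

Forward: A=6 T=5 G=3 C=6 → Tm = 2·11 + 4·9 = 58°C.
Reverse: A=8 T=8 G=3 C=3 → Tm = 2·16 + 4·6 = 56°C.
|ΔTm| = |58 − 56| = 2°C, ≤ 4°C.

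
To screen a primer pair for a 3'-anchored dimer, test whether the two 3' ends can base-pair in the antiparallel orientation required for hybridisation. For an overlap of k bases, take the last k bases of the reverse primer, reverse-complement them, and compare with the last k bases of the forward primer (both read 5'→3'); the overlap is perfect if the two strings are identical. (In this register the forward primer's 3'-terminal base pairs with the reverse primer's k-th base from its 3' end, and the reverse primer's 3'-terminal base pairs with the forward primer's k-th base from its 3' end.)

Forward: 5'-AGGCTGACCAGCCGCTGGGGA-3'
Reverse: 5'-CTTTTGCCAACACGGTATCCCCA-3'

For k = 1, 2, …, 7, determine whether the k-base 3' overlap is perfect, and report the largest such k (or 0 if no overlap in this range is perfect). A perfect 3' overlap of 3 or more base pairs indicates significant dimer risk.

Last 7 bases (5'→3') — forward …CTGGGGA, reverse …ATCCCCA.
Reverse complement of the reverse primer's last 7 bases: TGGGGAT; its first k bases are the reverse complement of the reverse primer's last k bases, so a perfect k-base overlap needs the forward primer's last k bases to equal them.
Comparing (forward last k vs required): k=1: A vs T ✗; k=2: GA vs TG ✗; k=3: GGA vs TGG ✗; k=4: GGGA vs TGGG ✗; k=5: GGGGA vs TGGGG ✗; k=6: TGGGGA vs TGGGGA ✓; k=7: CTGGGGA vs TGGGGAT ✗.
Only k = 6 is perfect, so the longest perfect 3' overlap is 6.

Longest perfect overlap: 6 complementary base pairs; significant dimer risk (threshold 3).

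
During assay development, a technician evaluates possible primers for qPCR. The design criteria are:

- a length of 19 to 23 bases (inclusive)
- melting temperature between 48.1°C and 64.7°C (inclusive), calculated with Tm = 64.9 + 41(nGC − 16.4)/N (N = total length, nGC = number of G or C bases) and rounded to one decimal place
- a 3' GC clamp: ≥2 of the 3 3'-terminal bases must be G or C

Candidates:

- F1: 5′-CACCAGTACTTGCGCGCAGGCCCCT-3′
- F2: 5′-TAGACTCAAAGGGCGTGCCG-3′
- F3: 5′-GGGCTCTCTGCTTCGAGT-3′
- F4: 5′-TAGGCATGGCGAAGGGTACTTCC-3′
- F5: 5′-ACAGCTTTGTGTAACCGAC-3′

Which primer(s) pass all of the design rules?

F2, F4 and F5.

F1 (25 nt, A=4 T=4 G=6 C=11): length 25, outside 19–23 ✗; Tm = 64.9 + 41·(17 − 16.4)/25 = 65.9°C, outside 48.1–64.7°C ✗; 3' end CCT has 2 G/C ✓ — fails.
F2 (20 nt, A=5 T=3 G=7 C=5): length 20 ✓; Tm = 64.9 + 41·(12 − 16.4)/20 = 55.9°C ✓; 3' end CCG has 3 G/C ✓ — passes.
F3 (18 nt, A=1 T=6 G=6 C=5): length 18, outside 19–23 ✗; Tm = 64.9 + 41·(11 − 16.4)/18 = 52.6°C ✓; 3' end AGT has 1 G/C, need ≥2 ✗ — fails.
F4 (23 nt, A=5 T=5 G=8 C=5): length 23 ✓; Tm = 64.9 + 41·(13 − 16.4)/23 = 58.8°C ✓; 3' end TCC has 2 G/C ✓ — passes.
F5 (19 nt, A=5 T=5 G=4 C=5): length 19 ✓; Tm = 64.9 + 41·(9 − 16.4)/19 = 48.9°C ✓; 3' end GAC has 2 G/C ✓ — passes.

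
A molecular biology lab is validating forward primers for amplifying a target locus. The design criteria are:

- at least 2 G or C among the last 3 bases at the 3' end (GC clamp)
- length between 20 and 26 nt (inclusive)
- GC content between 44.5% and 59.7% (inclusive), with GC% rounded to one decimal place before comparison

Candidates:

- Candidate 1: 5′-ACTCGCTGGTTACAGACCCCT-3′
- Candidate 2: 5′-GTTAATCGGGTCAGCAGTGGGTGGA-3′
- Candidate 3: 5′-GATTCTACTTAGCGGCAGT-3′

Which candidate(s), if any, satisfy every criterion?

Candidate 1 and Candidate 2.

Candidate 1 (21 nt, A=4 T=5 G=4 C=8): 3' end CCT has 2 G/C ✓; length 21 ✓; GC 12/21 = 57.1% ✓ — passes.
Candidate 2 (25 nt, A=5 T=6 G=11 C=3): 3' end GGA has 2 G/C ✓; length 25 ✓; GC 14/25 = 56.0% ✓ — passes.
Candidate 3 (19 nt, A=4 T=6 G=5 C=4): 3' end AGT has 1 G/C, need ≥2 ✗; length 19, outside 20–26 ✗; GC 9/19 = 47.4% ✓ — fails.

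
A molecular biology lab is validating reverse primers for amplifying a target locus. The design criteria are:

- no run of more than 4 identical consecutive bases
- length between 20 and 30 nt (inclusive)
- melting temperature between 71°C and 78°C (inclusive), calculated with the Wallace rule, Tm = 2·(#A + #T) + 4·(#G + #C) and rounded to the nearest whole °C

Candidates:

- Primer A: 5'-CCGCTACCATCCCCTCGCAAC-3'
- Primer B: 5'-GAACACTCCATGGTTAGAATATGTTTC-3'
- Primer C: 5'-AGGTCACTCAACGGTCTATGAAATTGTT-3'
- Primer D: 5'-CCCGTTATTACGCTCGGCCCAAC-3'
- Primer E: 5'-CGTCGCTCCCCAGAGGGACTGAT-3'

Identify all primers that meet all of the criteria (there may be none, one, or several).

Primer B, Primer C, Primer D and Primer E.

Primer A (21 nt, A=4 T=3 G=2 C=12): longest run = 4 ✓; length 21 ✓; Tm = 2·7 + 4·14 = 70°C, outside 71–78°C ✗ — fails.
Primer B (27 nt, A=8 T=9 G=5 C=5): longest run = 3 ✓; length 27 ✓; Tm = 2·17 + 4·10 = 74°C ✓ — passes.
Primer C (28 nt, A=8 T=9 G=6 C=5): longest run = 3 ✓; length 28 ✓; Tm = 2·17 + 4·11 = 78°C ✓ — passes.
Primer D (23 nt, A=4 T=5 G=4 C=10): longest run = 3 ✓; length 23 ✓; Tm = 2·9 + 4·14 = 74°C ✓ — passes.
Primer E (23 nt, A=4 T=4 G=7 C=8): longest run = 4 ✓; length 23 ✓; Tm = 2·8 + 4·15 = 76°C ✓ — passes.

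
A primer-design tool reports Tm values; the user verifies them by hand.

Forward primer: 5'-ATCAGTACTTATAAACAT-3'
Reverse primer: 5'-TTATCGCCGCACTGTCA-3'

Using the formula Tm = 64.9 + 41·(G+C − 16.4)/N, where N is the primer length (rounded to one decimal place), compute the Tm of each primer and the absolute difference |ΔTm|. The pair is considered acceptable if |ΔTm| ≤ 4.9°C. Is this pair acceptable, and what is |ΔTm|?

Forward: G+C = 4, N = 18 → Tm = 64.9 + 41·(4 − 16.4)/18 = 36.7°C.
Reverse: G+C = 9, N = 17 → Tm = 64.9 + 41·(9 − 16.4)/17 = 47.1°C.
|ΔTm| = |36.7 − 47.1| = 10.4°C, > 4.9°C.

|ΔTm| = 10.4°C; the pair is not acceptable.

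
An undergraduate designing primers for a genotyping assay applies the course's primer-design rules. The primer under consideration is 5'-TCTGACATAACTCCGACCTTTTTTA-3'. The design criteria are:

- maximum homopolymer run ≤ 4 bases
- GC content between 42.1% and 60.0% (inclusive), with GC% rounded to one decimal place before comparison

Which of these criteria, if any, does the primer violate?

Base counts: A=6, T=10, G=2, C=7 (length 25).
homopolymer run: longest run = 6, exceeds 4 ✗
GC content: GC 9/25 = 36.0%, outside 42.1–60.0% ✗

Fails: homopolymer run, GC content.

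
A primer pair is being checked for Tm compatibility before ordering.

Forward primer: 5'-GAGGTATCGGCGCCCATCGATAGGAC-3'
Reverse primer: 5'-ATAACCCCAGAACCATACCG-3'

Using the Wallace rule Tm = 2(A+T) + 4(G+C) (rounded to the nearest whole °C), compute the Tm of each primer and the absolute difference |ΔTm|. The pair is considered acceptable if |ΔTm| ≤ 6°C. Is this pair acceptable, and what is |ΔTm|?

Forward: A=6 T=4 G=9 C=7 → Tm = 2·10 + 4·16 = 84°C.
Reverse: A=8 T=2 G=2 C=8 → Tm = 2·10 + 4·10 = 60°C.
|ΔTm| = |84 − 60| = 24°C, > 6°C.

|ΔTm| = 24°C; the pair is not acceptable.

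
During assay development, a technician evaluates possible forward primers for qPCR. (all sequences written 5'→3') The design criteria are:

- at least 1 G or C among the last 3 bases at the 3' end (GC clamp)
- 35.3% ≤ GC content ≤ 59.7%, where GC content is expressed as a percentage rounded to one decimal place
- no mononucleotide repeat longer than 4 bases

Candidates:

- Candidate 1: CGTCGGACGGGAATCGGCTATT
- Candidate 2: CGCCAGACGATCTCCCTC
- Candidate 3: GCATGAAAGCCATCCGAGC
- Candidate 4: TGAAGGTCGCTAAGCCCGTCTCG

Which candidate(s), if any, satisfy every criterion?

Candidate 3 only.

Candidate 1 (22 nt, A=4 T=5 G=8 C=5): 3' end ATT has 0 G/C, need ≥1 ✗; GC 13/22 = 59.1% ✓; longest run = 3 ✓ — fails.
Candidate 2 (18 nt, A=3 T=3 G=3 C=9): 3' end CTC has 2 G/C ✓; GC 12/18 = 66.7%, outside 35.3–59.7% ✗; longest run = 3 ✓ — fails.
Candidate 3 (19 nt, A=6 T=2 G=5 C=6): 3' end AGC has 2 G/C ✓; GC 11/19 = 57.9% ✓; longest run = 3 ✓ — passes.
Candidate 4 (23 nt, A=4 T=5 G=7 C=7): 3' end TCG has 2 G/C ✓; GC 14/23 = 60.9%, outside 35.3–59.7% ✗; longest run = 3 ✓ — fails.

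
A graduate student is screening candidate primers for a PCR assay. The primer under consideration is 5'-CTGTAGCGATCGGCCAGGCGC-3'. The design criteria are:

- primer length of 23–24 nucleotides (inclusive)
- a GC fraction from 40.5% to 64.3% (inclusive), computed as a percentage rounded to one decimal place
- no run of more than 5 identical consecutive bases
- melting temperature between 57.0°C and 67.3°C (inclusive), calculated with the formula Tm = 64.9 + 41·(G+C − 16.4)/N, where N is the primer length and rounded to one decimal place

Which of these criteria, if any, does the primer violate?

Fails: length, GC content.

Base counts: A=3, T=3, G=8, C=7 (length 21).
length: length 21, outside 23–24 ✗
GC content: GC 15/21 = 71.4%, outside 40.5–64.3% ✗
homopolymer run: longest run = 2 ✓
Tm: Tm = 64.9 + 41·(15 − 16.4)/21 = 62.2°C ✓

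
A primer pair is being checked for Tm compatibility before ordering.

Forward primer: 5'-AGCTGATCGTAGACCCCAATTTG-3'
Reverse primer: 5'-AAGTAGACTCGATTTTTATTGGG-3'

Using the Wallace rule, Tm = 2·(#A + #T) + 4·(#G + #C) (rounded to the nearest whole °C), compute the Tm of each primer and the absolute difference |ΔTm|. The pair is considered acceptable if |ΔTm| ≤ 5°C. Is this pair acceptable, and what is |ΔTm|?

Forward: A=6 T=6 G=5 C=6 → Tm = 2·12 + 4·11 = 68°C.
Reverse: A=6 T=9 G=6 C=2 → Tm = 2·15 + 4·8 = 62°C.
|ΔTm| = |68 − 62| = 6°C, > 5°C.

|ΔTm| = 6°C; the pair is not acceptable.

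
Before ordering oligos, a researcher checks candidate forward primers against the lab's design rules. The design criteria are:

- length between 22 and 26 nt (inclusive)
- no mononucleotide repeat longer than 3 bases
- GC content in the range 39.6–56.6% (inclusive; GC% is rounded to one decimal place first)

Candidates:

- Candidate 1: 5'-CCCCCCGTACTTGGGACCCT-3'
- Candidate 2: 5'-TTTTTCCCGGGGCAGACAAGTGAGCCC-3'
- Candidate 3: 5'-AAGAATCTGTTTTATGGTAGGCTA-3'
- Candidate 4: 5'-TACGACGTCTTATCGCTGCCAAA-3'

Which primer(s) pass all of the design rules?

Candidate 1 (20 nt, A=2 T=4 G=4 C=10): length 20, outside 22–26 ✗; longest run = 6, exceeds 3 ✗; GC 14/20 = 70.0%, outside 39.6–56.6% ✗ — fails.
Candidate 2 (27 nt, A=5 T=6 G=8 C=8): length 27, outside 22–26 ✗; longest run = 5, exceeds 3 ✗; GC 16/27 = 59.3%, outside 39.6–56.6% ✗ — fails.
Candidate 3 (24 nt, A=7 T=9 G=6 C=2): length 24 ✓; longest run = 4, exceeds 3 ✗; GC 8/24 = 33.3%, outside 39.6–56.6% ✗ — fails.
Candidate 4 (23 nt, A=6 T=6 G=4 C=7): length 23 ✓; longest run = 3 ✓; GC 11/23 = 47.8% ✓ — passes.

Candidate 4 only.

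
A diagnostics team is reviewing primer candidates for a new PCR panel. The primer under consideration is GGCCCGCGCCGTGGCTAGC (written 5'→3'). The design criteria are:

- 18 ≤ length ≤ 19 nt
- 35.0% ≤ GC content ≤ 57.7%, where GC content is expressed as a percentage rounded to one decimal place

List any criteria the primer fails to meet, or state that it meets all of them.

Fails: GC content.

Base counts: A=1, T=2, G=8, C=8 (length 19).
length: length 19 ✓
GC content: GC 16/19 = 84.2%, outside 35.0–57.7% ✗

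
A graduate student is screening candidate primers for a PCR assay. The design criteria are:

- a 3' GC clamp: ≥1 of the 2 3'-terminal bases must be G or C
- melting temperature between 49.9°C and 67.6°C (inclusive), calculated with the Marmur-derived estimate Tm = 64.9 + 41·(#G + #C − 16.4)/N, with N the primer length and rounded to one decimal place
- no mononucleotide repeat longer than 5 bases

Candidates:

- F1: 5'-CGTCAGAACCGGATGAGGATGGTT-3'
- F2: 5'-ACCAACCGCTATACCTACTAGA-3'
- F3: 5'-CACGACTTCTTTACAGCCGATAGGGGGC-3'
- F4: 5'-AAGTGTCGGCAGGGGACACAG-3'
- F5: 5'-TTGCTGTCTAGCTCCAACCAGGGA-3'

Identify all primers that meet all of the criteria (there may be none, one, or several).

F2, F3, F4 and F5.

F1 (24 nt, A=6 T=5 G=9 C=4): 3' end TT has 0 G/C, need ≥1 ✗; Tm = 64.9 + 41·(13 − 16.4)/24 = 59.1°C ✓; longest run = 2 ✓ — fails.
F2 (22 nt, A=8 T=4 G=2 C=8): 3' end GA has 1 G/C ✓; Tm = 64.9 + 41·(10 − 16.4)/22 = 53.0°C ✓; longest run = 2 ✓ — passes.
F3 (28 nt, A=6 T=6 G=8 C=8): 3' end GC has 2 G/C ✓; Tm = 64.9 + 41·(16 − 16.4)/28 = 64.3°C ✓; longest run = 5 ✓ — passes.
F4 (21 nt, A=6 T=2 G=9 C=4): 3' end AG has 1 G/C ✓; Tm = 64.9 + 41·(13 − 16.4)/21 = 58.3°C ✓; longest run = 4 ✓ — passes.
F5 (24 nt, A=5 T=6 G=6 C=7): 3' end GA has 1 G/C ✓; Tm = 64.9 + 41·(13 − 16.4)/24 = 59.1°C ✓; longest run = 3 ✓ — passes.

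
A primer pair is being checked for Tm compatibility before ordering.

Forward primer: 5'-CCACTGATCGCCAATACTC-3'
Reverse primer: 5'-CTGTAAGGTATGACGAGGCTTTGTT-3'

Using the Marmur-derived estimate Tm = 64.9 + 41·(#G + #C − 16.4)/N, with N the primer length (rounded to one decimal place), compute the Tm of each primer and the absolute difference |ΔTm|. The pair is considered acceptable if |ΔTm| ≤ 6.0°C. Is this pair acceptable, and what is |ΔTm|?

Forward: G+C = 10, N = 19 → Tm = 64.9 + 41·(10 − 16.4)/19 = 51.1°C.
Reverse: G+C = 11, N = 25 → Tm = 64.9 + 41·(11 − 16.4)/25 = 56.0°C.
|ΔTm| = |51.1 − 56.0| = 4.9°C, ≤ 6.0°C.

|ΔTm| = 4.9°C; the pair is acceptable.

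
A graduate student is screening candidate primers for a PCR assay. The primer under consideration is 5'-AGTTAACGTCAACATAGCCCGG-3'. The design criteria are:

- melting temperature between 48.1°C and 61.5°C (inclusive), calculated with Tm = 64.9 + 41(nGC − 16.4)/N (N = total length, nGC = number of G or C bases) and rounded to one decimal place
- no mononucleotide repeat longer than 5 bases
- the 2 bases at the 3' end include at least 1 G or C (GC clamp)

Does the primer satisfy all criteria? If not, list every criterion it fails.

Meets all criteria.

Base counts: A=7, T=4, G=5, C=6 (length 22).
Tm: Tm = 64.9 + 41·(11 − 16.4)/22 = 54.8°C ✓
homopolymer run: longest run = 3 ✓
GC clamp: 3' end GG has 2 G/C ✓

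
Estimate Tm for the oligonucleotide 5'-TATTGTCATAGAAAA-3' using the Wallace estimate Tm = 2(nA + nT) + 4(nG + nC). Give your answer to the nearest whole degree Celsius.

Base counts: A=7, T=5, G=2, C=1 (length 15).
Tm = 2·(7+5) + 4·(2+1) = 2·12 + 4·3 = 24 + 12 = 36°C.

36°C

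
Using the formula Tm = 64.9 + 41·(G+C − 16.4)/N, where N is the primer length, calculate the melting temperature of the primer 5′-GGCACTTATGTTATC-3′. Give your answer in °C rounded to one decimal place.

Base counts: A=3, T=6, G=3, C=3; G+C = 6, N = 15.
Tm = 64.9 + 41·(6 − 16.4)/15 = 64.9 + -426.40/15 = 36.5°C.

36.5°C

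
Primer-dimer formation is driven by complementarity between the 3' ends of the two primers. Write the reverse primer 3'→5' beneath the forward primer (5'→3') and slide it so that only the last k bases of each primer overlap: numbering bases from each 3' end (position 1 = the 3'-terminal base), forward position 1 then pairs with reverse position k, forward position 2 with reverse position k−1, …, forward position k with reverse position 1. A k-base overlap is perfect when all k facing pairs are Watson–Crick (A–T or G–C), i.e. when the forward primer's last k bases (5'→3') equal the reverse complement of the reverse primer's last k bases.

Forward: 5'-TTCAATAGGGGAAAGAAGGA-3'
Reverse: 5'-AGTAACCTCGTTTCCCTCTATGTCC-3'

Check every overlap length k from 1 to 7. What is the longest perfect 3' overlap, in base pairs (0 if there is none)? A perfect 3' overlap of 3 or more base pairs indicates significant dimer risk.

Longest perfect overlap: 3 complementary base pairs; significant dimer risk (threshold 3).

Last 7 bases (5'→3') — forward …AGAAGGA, reverse …TATGTCC.
Reverse complement of the reverse primer's last 7 bases: GGACATA; its first k bases are the reverse complement of the reverse primer's last k bases, so a perfect k-base overlap needs the forward primer's last k bases to equal them.
Comparing (forward last k vs required): k=1: A vs G ✗; k=2: GA vs GG ✗; k=3: GGA vs GGA ✓; k=4: AGGA vs GGAC ✗; k=5: AAGGA vs GGACA ✗; k=6: GAAGGA vs GGACAT ✗; k=7: AGAAGGA vs GGACATA ✗.
Only k = 3 is perfect, so the longest perfect 3' overlap is 3.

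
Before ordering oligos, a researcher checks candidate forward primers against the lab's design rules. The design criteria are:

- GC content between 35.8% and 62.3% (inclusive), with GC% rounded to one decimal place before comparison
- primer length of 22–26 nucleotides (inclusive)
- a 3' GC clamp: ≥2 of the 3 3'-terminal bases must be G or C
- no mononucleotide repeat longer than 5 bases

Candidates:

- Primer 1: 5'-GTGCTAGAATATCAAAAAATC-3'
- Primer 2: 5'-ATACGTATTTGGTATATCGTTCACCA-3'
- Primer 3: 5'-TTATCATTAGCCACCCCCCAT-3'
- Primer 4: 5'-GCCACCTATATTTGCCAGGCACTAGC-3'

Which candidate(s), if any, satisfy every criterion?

Primer 4 only.

Primer 1 (21 nt, A=10 T=5 G=3 C=3): GC 6/21 = 28.6%, outside 35.8–62.3% ✗; length 21, outside 22–26 ✗; 3' end ATC has 1 G/C, need ≥2 ✗; longest run = 6, exceeds 5 ✗ — fails.
Primer 2 (26 nt, A=7 T=10 G=4 C=5): GC 9/26 = 34.6%, outside 35.8–62.3% ✗; length 26 ✓; 3' end CCA has 2 G/C ✓; longest run = 3 ✓ — fails.
Primer 3 (21 nt, A=5 T=6 G=1 C=9): GC 10/21 = 47.6% ✓; length 21, outside 22–26 ✗; 3' end CAT has 1 G/C, need ≥2 ✗; longest run = 6, exceeds 5 ✗ — fails.
Primer 4 (26 nt, A=6 T=6 G=5 C=9): GC 14/26 = 53.8% ✓; length 26 ✓; 3' end AGC has 2 G/C ✓; longest run = 3 ✓ — passes.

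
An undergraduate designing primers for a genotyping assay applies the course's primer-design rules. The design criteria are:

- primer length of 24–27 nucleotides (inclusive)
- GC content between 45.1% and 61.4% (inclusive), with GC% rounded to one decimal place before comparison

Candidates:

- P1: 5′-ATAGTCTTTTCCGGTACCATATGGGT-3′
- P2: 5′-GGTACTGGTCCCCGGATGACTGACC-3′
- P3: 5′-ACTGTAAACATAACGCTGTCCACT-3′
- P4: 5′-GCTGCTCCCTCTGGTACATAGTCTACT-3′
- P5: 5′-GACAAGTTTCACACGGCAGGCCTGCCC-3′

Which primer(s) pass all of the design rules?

P4 only.

P1 (26 nt, A=5 T=10 G=6 C=5): length 26 ✓; GC 11/26 = 42.3%, outside 45.1–61.4% ✗ — fails.
P2 (25 nt, A=4 T=5 G=8 C=8): length 25 ✓; GC 16/25 = 64.0%, outside 45.1–61.4% ✗ — fails.
P3 (24 nt, A=8 T=6 G=3 C=7): length 24 ✓; GC 10/24 = 41.7%, outside 45.1–61.4% ✗ — fails.
P4 (27 nt, A=4 T=9 G=5 C=9): length 27 ✓; GC 14/27 = 51.9% ✓ — passes.
P5 (27 nt, A=6 T=4 G=7 C=10): length 27 ✓; GC 17/27 = 63.0%, outside 45.1–61.4% ✗ — fails.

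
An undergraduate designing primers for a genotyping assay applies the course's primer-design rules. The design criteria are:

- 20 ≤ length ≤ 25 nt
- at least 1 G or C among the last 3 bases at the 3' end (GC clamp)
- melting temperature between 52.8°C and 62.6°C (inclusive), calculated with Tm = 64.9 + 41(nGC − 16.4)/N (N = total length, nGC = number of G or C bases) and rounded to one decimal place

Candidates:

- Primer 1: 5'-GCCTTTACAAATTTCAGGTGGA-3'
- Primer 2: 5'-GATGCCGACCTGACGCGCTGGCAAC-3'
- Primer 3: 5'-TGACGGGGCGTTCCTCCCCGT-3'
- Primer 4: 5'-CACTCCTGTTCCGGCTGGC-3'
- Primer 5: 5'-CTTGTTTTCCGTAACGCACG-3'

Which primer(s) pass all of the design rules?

Primer 1 (22 nt, A=6 T=7 G=5 C=4): length 22 ✓; 3' end GGA has 2 G/C ✓; Tm = 64.9 + 41·(9 − 16.4)/22 = 51.1°C, outside 52.8–62.6°C ✗ — fails.
Primer 2 (25 nt, A=5 T=3 G=8 C=9): length 25 ✓; 3' end AAC has 1 G/C ✓; Tm = 64.9 + 41·(17 − 16.4)/25 = 65.9°C, outside 52.8–62.6°C ✗ — fails.
Primer 3 (21 nt, A=1 T=5 G=7 C=8): length 21 ✓; 3' end CGT has 2 G/C ✓; Tm = 64.9 + 41·(15 − 16.4)/21 = 62.2°C ✓ — passes.
Primer 4 (19 nt, A=1 T=5 G=5 C=8): length 19, outside 20–25 ✗; 3' end GGC has 3 G/C ✓; Tm = 64.9 + 41·(13 − 16.4)/19 = 57.6°C ✓ — fails.
Primer 5 (20 nt, A=3 T=7 G=4 C=6): length 20 ✓; 3' end ACG has 2 G/C ✓; Tm = 64.9 + 41·(10 − 16.4)/20 = 51.8°C, outside 52.8–62.6°C ✗ — fails.

Primer 3 only.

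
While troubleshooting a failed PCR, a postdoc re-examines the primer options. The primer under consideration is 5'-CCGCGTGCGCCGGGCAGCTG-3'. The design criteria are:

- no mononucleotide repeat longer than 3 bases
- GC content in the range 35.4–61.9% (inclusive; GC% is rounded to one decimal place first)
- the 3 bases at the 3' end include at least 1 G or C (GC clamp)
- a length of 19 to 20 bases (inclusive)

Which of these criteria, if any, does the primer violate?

Base counts: A=1, T=2, G=9, C=8 (length 20).
homopolymer run: longest run = 3 ✓
GC content: GC 17/20 = 85.0%, outside 35.4–61.9% ✗
GC clamp: 3' end CTG has 2 G/C ✓
length: length 20 ✓

Fails: GC content.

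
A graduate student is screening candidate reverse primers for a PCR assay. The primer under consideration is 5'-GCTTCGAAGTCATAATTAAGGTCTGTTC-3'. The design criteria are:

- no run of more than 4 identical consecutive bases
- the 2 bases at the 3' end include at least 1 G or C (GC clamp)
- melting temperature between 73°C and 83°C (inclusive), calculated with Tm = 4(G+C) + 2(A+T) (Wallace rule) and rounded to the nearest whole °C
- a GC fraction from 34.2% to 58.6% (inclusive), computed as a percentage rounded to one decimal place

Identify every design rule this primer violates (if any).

Base counts: A=7, T=10, G=6, C=5 (length 28).
homopolymer run: longest run = 2 ✓
GC clamp: 3' end TC has 1 G/C ✓
Tm: Tm = 2·17 + 4·11 = 78°C ✓
GC content: GC 11/28 = 39.3% ✓

Meets all criteria.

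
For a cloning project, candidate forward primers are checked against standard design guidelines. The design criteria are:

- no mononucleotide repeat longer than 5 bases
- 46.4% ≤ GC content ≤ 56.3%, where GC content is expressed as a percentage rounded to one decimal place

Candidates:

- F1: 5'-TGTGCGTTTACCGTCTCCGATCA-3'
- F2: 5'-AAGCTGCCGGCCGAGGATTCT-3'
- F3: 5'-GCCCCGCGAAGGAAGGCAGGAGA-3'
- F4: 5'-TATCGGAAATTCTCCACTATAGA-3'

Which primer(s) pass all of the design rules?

F1 only.

F1 (23 nt, A=3 T=8 G=5 C=7): longest run = 3 ✓; GC 12/23 = 52.2% ✓ — passes.
F2 (21 nt, A=4 T=4 G=7 C=6): longest run = 2 ✓; GC 13/21 = 61.9%, outside 46.4–56.3% ✗ — fails.
F3 (23 nt, A=7 T=0 G=10 C=6): longest run = 4 ✓; GC 16/23 = 69.6%, outside 46.4–56.3% ✗ — fails.
F4 (23 nt, A=8 T=7 G=3 C=5): longest run = 3 ✓; GC 8/23 = 34.8%, outside 46.4–56.3% ✗ — fails.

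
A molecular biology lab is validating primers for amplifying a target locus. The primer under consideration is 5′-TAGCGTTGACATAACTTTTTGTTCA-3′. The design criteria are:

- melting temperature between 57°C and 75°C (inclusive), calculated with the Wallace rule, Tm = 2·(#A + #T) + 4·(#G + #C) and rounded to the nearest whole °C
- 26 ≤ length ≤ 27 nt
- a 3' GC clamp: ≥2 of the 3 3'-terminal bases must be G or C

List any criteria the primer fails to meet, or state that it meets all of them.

Base counts: A=6, T=11, G=4, C=4 (length 25).
Tm: Tm = 2·17 + 4·8 = 66°C ✓
length: length 25, outside 26–27 ✗
GC clamp: 3' end TCA has 1 G/C, need ≥2 ✗

Fails: length, GC clamp.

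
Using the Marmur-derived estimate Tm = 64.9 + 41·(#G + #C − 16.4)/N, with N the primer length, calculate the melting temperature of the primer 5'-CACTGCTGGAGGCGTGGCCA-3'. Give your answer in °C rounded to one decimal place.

Base counts: A=3, T=3, G=8, C=6; G+C = 14, N = 20.
Tm = 64.9 + 41·(14 − 16.4)/20 = 64.9 + -98.40/20 = 60.0°C.

60.0°C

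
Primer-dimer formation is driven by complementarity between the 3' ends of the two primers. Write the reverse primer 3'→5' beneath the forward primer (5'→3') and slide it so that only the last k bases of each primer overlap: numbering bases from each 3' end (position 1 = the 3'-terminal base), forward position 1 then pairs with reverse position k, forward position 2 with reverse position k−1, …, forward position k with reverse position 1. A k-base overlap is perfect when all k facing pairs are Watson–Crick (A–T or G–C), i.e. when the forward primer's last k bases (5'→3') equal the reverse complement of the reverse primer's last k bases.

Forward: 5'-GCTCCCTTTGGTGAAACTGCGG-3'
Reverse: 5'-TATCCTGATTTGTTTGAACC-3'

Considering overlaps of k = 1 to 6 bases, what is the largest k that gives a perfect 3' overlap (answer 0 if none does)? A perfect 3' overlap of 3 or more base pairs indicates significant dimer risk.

Last 6 bases (5'→3') — forward …CTGCGG, reverse …TGAACC.
Reverse complement of the reverse primer's last 6 bases: GGTTCA; its first k bases are the reverse complement of the reverse primer's last k bases, so a perfect k-base overlap needs the forward primer's last k bases to equal them.
Comparing (forward last k vs required): k=1: G vs G ✓; k=2: GG vs GG ✓; k=3: CGG vs GGT ✗; k=4: GCGG vs GGTT ✗; k=5: TGCGG vs GGTTC ✗; k=6: CTGCGG vs GGTTCA ✗.
Perfect overlaps at k = 1, 2; the largest is 2.

Longest perfect overlap: 2 complementary base pairs; below the dimer-risk threshold (threshold 3).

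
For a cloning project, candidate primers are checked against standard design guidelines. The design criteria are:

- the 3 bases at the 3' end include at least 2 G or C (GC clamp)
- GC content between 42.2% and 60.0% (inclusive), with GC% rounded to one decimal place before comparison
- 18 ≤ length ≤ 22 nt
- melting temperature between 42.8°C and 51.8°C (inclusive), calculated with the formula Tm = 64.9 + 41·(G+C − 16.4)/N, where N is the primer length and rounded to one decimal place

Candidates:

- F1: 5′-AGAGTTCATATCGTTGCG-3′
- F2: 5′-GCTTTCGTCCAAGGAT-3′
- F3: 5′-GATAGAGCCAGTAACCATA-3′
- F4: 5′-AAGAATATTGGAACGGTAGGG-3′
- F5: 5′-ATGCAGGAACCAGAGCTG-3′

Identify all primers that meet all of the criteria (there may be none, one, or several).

F1, F4 and F5.

F1 (18 nt, A=4 T=6 G=5 C=3): 3' end GCG has 3 G/C ✓; GC 8/18 = 44.4% ✓; length 18 ✓; Tm = 64.9 + 41·(8 − 16.4)/18 = 45.8°C ✓ — passes.
F2 (16 nt, A=3 T=5 G=4 C=4): 3' end GAT has 1 G/C, need ≥2 ✗; GC 8/16 = 50.0% ✓; length 16, outside 18–22 ✗; Tm = 64.9 + 41·(8 − 16.4)/16 = 43.4°C ✓ — fails.
F3 (19 nt, A=8 T=3 G=4 C=4): 3' end ATA has 0 G/C, need ≥2 ✗; GC 8/19 = 42.1%, outside 42.2–60.0% ✗; length 19 ✓; Tm = 64.9 + 41·(8 − 16.4)/19 = 46.8°C ✓ — fails.
F4 (21 nt, A=8 T=4 G=8 C=1): 3' end GGG has 3 G/C ✓; GC 9/21 = 42.9% ✓; length 21 ✓; Tm = 64.9 + 41·(9 − 16.4)/21 = 50.5°C ✓ — passes.
F5 (18 nt, A=6 T=2 G=6 C=4): 3' end CTG has 2 G/C ✓; GC 10/18 = 55.6% ✓; length 18 ✓; Tm = 64.9 + 41·(10 − 16.4)/18 = 50.3°C ✓ — passes.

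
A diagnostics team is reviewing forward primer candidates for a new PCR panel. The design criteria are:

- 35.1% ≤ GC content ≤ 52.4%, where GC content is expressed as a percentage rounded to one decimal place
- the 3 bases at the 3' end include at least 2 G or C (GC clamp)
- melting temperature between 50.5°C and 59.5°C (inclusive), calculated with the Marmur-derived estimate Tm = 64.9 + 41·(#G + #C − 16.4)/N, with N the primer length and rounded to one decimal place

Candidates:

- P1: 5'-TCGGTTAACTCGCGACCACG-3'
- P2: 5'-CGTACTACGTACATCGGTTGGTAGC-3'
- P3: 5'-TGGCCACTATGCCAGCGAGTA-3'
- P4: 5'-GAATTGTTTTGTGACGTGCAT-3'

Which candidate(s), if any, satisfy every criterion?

P1 (20 nt, A=4 T=4 G=5 C=7): GC 12/20 = 60.0%, outside 35.1–52.4% ✗; 3' end ACG has 2 G/C ✓; Tm = 64.9 + 41·(12 − 16.4)/20 = 55.9°C ✓ — fails.
P2 (25 nt, A=5 T=7 G=7 C=6): GC 13/25 = 52.0% ✓; 3' end AGC has 2 G/C ✓; Tm = 64.9 + 41·(13 − 16.4)/25 = 59.3°C ✓ — passes.
P3 (21 nt, A=5 T=4 G=6 C=6): GC 12/21 = 57.1%, outside 35.1–52.4% ✗; 3' end GTA has 1 G/C, need ≥2 ✗; Tm = 64.9 + 41·(12 − 16.4)/21 = 56.3°C ✓ — fails.
P4 (21 nt, A=4 T=9 G=6 C=2): GC 8/21 = 38.1% ✓; 3' end CAT has 1 G/C, need ≥2 ✗; Tm = 64.9 + 41·(8 − 16.4)/21 = 48.5°C, outside 50.5–59.5°C ✗ — fails.

P2 only.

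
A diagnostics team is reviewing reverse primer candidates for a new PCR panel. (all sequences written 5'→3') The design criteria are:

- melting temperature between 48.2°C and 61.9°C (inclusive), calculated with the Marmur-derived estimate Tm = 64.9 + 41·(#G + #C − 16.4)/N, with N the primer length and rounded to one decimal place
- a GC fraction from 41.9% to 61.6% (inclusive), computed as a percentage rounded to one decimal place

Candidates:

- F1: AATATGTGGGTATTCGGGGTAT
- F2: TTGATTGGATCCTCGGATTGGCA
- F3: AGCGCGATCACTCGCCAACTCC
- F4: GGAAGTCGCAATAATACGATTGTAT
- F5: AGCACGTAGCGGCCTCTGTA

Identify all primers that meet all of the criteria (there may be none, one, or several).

F1 (22 nt, A=5 T=8 G=8 C=1): Tm = 64.9 + 41·(9 − 16.4)/22 = 51.1°C ✓; GC 9/22 = 40.9%, outside 41.9–61.6% ✗ — fails.
F2 (23 nt, A=4 T=8 G=7 C=4): Tm = 64.9 + 41·(11 − 16.4)/23 = 55.3°C ✓; GC 11/23 = 47.8% ✓ — passes.
F3 (22 nt, A=5 T=3 G=4 C=10): Tm = 64.9 + 41·(14 − 16.4)/22 = 60.4°C ✓; GC 14/22 = 63.6%, outside 41.9–61.6% ✗ — fails.
F4 (25 nt, A=9 T=7 G=6 C=3): Tm = 64.9 + 41·(9 − 16.4)/25 = 52.8°C ✓; GC 9/25 = 36.0%, outside 41.9–61.6% ✗ — fails.
F5 (20 nt, A=4 T=4 G=6 C=6): Tm = 64.9 + 41·(12 − 16.4)/20 = 55.9°C ✓; GC 12/20 = 60.0% ✓ — passes.

F2 and F5.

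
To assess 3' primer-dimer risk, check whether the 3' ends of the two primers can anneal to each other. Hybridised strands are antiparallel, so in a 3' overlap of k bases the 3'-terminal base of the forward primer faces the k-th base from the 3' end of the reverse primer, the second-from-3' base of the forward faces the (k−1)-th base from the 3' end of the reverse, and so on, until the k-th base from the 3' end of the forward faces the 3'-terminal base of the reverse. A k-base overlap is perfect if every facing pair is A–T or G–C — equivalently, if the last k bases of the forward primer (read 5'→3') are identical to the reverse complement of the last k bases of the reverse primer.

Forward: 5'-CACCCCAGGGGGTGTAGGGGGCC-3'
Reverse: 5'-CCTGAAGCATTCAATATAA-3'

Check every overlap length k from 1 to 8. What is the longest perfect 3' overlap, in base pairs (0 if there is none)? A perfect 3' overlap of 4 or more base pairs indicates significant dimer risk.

Longest perfect overlap: 0 complementary base pairs; below the dimer-risk threshold (threshold 4).

Last 8 bases (5'→3') — forward …AGGGGGCC, reverse …CAATATAA.
Reverse complement of the reverse primer's last 8 bases: TTATATTG; its first k bases are the reverse complement of the reverse primer's last k bases, so a perfect k-base overlap needs the forward primer's last k bases to equal them.
Comparing (forward last k vs required): k=1: C vs T ✗; k=2: CC vs TT ✗; k=3: GCC vs TTA ✗; k=4: GGCC vs TTAT ✗; k=5: GGGCC vs TTATA ✗; k=6: GGGGCC vs TTATAT ✗; k=7: GGGGGCC vs TTATATT ✗; k=8: AGGGGGCC vs TTATATTG ✗.
No overlap length from 1 to 8 is perfect, so the longest perfect 3' overlap is 0.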